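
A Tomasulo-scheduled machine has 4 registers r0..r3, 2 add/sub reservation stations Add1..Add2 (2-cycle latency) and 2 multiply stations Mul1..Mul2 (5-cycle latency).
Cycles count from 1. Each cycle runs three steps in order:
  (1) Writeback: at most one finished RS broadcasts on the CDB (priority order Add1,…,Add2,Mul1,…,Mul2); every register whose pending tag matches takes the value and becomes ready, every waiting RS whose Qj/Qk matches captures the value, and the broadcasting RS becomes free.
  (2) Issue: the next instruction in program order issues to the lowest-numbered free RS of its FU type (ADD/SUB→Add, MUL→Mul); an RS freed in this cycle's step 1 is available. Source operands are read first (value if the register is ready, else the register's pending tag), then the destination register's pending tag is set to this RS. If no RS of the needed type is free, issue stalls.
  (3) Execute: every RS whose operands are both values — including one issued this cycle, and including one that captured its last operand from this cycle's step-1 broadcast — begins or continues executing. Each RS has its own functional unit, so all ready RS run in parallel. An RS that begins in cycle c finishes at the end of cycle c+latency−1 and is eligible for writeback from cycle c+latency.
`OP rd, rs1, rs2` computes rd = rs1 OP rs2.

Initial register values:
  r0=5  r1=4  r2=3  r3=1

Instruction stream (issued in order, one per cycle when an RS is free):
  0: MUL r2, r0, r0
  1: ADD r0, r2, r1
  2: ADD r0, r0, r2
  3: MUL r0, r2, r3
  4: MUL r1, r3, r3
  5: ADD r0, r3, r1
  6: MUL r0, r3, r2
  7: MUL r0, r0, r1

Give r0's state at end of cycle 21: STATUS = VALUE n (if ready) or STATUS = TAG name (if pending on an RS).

STATUS = VALUE 25

  c1: issue MUL r2<-Mul1  regs: r0:5,r1:4,r2:Mul1,r3:1
  c2: issue ADD r0<-Add1  regs: r0:Add1,r1:4,r2:Mul1,r3:1
  c3: issue ADD r0<-Add2  regs: r0:Add2,r1:4,r2:Mul1,r3:1
  c4: issue MUL r0<-Mul2  regs: r0:Mul2,r1:4,r2:Mul1,r3:1
  c5: stall  regs: r0:Mul2,r1:4,r2:Mul1,r3:1
  c6: CDB Mul1=25; issue MUL r1<-Mul1  regs: r0:Mul2,r1:Mul1,r2:25,r3:1
  c7: stall  regs: r0:Mul2,r1:Mul1,r2:25,r3:1
  c8: CDB Add1=29; issue ADD r0<-Add1  regs: r0:Add1,r1:Mul1,r2:25,r3:1
  c9: stall  regs: r0:Add1,r1:Mul1,r2:25,r3:1
  c10: CDB Add2=54; stall  regs: r0:Add1,r1:Mul1,r2:25,r3:1
  c11: CDB Mul1=1; issue MUL r0<-Mul1  regs: r0:Mul1,r1:1,r2:25,r3:1
  c12: CDB Mul2=25; issue MUL r0<-Mul2  regs: r0:Mul2,r1:1,r2:25,r3:1
  c13: CDB Add1=2  regs: r0:Mul2,r1:1,r2:25,r3:1
  c14: -  regs: r0:Mul2,r1:1,r2:25,r3:1
  c15: -  regs: r0:Mul2,r1:1,r2:25,r3:1
  c16: CDB Mul1=25  regs: r0:Mul2,r1:1,r2:25,r3:1
  c17: -  regs: r0:Mul2,r1:1,r2:25,r3:1
  c18: -  regs: r0:Mul2,r1:1,r2:25,r3:1
  c19: -  regs: r0:Mul2,r1:1,r2:25,r3:1
  c20: -  regs: r0:Mul2,r1:1,r2:25,r3:1
  c21: CDB Mul2=25  regs: r0:25,r1:1,r2:25,r3:1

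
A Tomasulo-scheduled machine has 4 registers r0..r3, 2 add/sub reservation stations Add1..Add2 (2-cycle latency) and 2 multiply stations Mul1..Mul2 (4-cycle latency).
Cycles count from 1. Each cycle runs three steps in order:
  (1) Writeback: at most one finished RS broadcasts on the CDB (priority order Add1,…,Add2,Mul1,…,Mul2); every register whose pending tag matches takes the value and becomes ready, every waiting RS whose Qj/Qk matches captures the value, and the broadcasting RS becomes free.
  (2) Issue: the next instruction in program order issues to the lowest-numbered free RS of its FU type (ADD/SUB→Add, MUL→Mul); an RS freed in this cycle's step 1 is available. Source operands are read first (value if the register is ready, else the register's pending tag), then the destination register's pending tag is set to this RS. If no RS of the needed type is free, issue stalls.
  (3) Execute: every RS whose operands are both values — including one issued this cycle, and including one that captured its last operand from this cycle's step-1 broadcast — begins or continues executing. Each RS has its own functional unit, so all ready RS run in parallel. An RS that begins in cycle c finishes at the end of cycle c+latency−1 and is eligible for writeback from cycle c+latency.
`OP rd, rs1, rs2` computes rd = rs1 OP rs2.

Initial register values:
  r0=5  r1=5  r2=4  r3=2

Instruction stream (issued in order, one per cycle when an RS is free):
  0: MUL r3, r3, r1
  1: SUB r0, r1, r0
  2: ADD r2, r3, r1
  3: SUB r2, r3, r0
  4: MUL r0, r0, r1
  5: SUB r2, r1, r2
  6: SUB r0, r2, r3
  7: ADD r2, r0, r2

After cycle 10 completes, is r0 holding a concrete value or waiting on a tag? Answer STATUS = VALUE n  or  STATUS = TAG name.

cycle 1: issue MUL r3<-Mul1 // r0:5,r1:5,r2:4,r3:Mul1
cycle 2: issue SUB r0<-Add1 // r0:Add1,r1:5,r2:4,r3:Mul1
cycle 3: issue ADD r2<-Add2 // r0:Add1,r1:5,r2:Add2,r3:Mul1
cycle 4: CDB Add1=0; issue SUB r2<-Add1 // r0:0,r1:5,r2:Add1,r3:Mul1
cycle 5: CDB Mul1=10; issue MUL r0<-Mul1 // r0:Mul1,r1:5,r2:Add1,r3:10
cycle 6: stall // r0:Mul1,r1:5,r2:Add1,r3:10
cycle 7: CDB Add1=10; issue SUB r2<-Add1 // r0:Mul1,r1:5,r2:Add1,r3:10
cycle 8: CDB Add2=15; issue SUB r0<-Add2 // r0:Add2,r1:5,r2:Add1,r3:10
cycle 9: CDB Add1=-5; issue ADD r2<-Add1 // r0:Add2,r1:5,r2:Add1,r3:10
cycle 10: CDB Mul1=0 // r0:Add2,r1:5,r2:Add1,r3:10

STATUS = TAG Add2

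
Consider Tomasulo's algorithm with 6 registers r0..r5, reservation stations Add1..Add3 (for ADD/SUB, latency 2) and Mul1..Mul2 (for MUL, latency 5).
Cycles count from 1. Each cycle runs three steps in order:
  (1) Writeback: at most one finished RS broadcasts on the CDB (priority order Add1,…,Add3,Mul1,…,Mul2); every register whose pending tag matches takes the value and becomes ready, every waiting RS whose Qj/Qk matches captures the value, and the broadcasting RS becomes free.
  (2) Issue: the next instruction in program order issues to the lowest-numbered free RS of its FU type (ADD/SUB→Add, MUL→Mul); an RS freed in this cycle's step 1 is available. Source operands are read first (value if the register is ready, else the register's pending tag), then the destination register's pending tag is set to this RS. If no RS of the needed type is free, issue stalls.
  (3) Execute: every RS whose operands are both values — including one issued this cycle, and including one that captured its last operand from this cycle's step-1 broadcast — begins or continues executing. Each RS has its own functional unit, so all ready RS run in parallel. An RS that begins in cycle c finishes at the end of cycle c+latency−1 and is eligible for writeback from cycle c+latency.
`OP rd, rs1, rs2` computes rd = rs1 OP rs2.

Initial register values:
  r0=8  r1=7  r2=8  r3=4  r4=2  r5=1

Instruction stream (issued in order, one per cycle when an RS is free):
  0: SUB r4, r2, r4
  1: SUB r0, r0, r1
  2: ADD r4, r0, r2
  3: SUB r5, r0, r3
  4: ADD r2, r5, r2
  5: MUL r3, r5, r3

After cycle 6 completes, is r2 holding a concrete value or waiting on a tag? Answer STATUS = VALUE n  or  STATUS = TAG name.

STATUS = TAG Add3

cycle 1: issue SUB r4<-Add1 // r0:8,r1:7,r2:8,r3:4,r4:Add1,r5:1
cycle 2: issue SUB r0<-Add2 // r0:Add2,r1:7,r2:8,r3:4,r4:Add1,r5:1
cycle 3: CDB Add1=6; issue ADD r4<-Add1 // r0:Add2,r1:7,r2:8,r3:4,r4:Add1,r5:1
cycle 4: CDB Add2=1; issue SUB r5<-Add2 // r0:1,r1:7,r2:8,r3:4,r4:Add1,r5:Add2
cycle 5: issue ADD r2<-Add3 // r0:1,r1:7,r2:Add3,r3:4,r4:Add1,r5:Add2
cycle 6: CDB Add1=9; issue MUL r3<-Mul1 // r0:1,r1:7,r2:Add3,r3:Mul1,r4:9,r5:Add2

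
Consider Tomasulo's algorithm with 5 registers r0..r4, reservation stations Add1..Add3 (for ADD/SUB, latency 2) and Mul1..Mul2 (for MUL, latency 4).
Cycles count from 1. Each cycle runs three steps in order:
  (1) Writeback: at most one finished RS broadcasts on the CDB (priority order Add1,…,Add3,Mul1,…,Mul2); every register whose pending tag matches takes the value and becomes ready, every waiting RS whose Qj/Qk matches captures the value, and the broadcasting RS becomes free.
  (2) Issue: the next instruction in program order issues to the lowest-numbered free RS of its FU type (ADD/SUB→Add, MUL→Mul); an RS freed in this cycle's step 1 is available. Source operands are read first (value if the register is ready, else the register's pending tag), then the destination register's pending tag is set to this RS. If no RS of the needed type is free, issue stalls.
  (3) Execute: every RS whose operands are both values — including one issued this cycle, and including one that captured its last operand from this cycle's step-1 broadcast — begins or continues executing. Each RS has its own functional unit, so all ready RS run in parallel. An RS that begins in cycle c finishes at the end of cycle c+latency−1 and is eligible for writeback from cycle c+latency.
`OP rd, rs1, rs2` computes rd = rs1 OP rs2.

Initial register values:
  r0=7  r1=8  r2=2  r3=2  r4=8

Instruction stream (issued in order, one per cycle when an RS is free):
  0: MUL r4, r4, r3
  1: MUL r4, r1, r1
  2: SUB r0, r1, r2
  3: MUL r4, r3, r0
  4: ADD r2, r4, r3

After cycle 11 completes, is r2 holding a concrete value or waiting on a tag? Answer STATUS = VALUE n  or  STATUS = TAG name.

STATUS = TAG Add1

  c1: issue MUL r4<-Mul1  regs: r0:7,r1:8,r2:2,r3:2,r4:Mul1
  c2: issue MUL r4<-Mul2  regs: r0:7,r1:8,r2:2,r3:2,r4:Mul2
  c3: issue SUB r0<-Add1  regs: r0:Add1,r1:8,r2:2,r3:2,r4:Mul2
  c4: stall  regs: r0:Add1,r1:8,r2:2,r3:2,r4:Mul2
  c5: CDB Add1=6; stall  regs: r0:6,r1:8,r2:2,r3:2,r4:Mul2
  c6: CDB Mul1=16; issue MUL r4<-Mul1  regs: r0:6,r1:8,r2:2,r3:2,r4:Mul1
  c7: CDB Mul2=64; issue ADD r2<-Add1  regs: r0:6,r1:8,r2:Add1,r3:2,r4:Mul1
  c8: -  regs: r0:6,r1:8,r2:Add1,r3:2,r4:Mul1
  c9: -  regs: r0:6,r1:8,r2:Add1,r3:2,r4:Mul1
  c10: CDB Mul1=12  regs: r0:6,r1:8,r2:Add1,r3:2,r4:12
  c11: -  regs: r0:6,r1:8,r2:Add1,r3:2,r4:12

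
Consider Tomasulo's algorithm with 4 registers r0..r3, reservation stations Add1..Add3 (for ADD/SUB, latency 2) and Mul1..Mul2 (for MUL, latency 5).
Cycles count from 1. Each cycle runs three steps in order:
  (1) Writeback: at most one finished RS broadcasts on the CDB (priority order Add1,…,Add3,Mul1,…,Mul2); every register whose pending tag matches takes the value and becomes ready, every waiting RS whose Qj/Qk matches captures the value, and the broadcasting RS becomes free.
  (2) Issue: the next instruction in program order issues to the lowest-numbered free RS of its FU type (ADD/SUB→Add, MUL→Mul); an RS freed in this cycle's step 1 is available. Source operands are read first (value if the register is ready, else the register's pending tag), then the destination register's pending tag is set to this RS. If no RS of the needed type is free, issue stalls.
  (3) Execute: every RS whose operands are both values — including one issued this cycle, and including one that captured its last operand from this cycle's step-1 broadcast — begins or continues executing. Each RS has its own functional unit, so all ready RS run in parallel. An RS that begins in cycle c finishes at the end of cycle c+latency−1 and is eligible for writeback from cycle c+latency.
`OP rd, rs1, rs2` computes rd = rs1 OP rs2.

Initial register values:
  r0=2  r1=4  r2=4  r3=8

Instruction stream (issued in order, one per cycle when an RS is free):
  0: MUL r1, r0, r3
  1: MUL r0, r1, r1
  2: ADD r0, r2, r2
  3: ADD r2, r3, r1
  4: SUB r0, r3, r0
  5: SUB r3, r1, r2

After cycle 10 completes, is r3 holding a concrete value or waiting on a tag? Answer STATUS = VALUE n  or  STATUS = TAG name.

cycle 1: issue MUL r1<-Mul1 // r0:2,r1:Mul1,r2:4,r3:8
cycle 2: issue MUL r0<-Mul2 // r0:Mul2,r1:Mul1,r2:4,r3:8
cycle 3: issue ADD r0<-Add1 // r0:Add1,r1:Mul1,r2:4,r3:8
cycle 4: issue ADD r2<-Add2 // r0:Add1,r1:Mul1,r2:Add2,r3:8
cycle 5: CDB Add1=8; issue SUB r0<-Add1 // r0:Add1,r1:Mul1,r2:Add2,r3:8
cycle 6: CDB Mul1=16; issue SUB r3<-Add3 // r0:Add1,r1:16,r2:Add2,r3:Add3
cycle 7: CDB Add1=0 // r0:0,r1:16,r2:Add2,r3:Add3
cycle 8: CDB Add2=24 // r0:0,r1:16,r2:24,r3:Add3
cycle 9: - // r0:0,r1:16,r2:24,r3:Add3
cycle 10: CDB Add3=-8 // r0:0,r1:16,r2:24,r3:-8

STATUS = VALUE -8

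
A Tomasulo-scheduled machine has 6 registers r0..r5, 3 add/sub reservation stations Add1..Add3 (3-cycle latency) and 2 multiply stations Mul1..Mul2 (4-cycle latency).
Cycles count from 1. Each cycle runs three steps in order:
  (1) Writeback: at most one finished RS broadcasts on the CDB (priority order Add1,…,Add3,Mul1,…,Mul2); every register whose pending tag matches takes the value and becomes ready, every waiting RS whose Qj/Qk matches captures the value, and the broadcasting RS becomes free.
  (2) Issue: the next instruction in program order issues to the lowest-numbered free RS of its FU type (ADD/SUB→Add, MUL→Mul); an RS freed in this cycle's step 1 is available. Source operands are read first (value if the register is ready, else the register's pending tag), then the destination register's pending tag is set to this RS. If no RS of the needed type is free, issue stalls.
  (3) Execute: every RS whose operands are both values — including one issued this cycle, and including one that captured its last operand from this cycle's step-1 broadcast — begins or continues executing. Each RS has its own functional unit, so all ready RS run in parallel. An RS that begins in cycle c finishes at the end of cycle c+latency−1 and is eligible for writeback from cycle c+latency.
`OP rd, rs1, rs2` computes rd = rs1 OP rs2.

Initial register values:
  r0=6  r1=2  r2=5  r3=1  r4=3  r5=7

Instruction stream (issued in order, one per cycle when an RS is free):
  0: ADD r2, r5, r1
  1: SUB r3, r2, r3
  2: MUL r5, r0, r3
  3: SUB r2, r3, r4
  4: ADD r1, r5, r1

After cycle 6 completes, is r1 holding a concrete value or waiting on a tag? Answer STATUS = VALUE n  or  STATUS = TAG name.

STATUS = TAG Add3

c1: issue ADD r2<-Add1 | r0:6,r1:2,r2:Add1,r3:1,r4:3,r5:7
c2: issue SUB r3<-Add2 | r0:6,r1:2,r2:Add1,r3:Add2,r4:3,r5:7
c3: issue MUL r5<-Mul1 | r0:6,r1:2,r2:Add1,r3:Add2,r4:3,r5:Mul1
c4: CDB Add1=9; issue SUB r2<-Add1 | r0:6,r1:2,r2:Add1,r3:Add2,r4:3,r5:Mul1
c5: issue ADD r1<-Add3 | r0:6,r1:Add3,r2:Add1,r3:Add2,r4:3,r5:Mul1
c6: - | r0:6,r1:Add3,r2:Add1,r3:Add2,r4:3,r5:Mul1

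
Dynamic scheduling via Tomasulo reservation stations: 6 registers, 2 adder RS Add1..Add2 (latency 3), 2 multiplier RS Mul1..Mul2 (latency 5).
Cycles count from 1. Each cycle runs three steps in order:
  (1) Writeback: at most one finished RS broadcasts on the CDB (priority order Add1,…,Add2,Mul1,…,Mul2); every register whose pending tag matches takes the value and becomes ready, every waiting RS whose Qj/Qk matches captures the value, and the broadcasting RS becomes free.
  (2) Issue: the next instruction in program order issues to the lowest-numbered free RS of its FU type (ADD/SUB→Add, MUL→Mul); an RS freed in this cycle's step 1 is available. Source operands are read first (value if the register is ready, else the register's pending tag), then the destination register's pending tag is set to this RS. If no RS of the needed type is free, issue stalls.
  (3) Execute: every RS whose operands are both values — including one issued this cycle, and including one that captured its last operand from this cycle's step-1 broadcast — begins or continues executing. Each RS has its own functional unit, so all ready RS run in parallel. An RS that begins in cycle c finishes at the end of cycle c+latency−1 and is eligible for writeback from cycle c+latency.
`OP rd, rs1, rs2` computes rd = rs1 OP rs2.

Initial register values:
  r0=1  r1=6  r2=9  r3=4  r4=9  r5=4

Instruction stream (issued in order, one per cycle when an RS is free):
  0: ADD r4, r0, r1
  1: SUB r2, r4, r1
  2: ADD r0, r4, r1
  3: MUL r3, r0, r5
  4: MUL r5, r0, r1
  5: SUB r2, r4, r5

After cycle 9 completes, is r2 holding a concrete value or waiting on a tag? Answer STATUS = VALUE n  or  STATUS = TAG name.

STATUS = TAG Add1

  c1: issue ADD r4<-Add1  regs: r0:1,r1:6,r2:9,r3:4,r4:Add1,r5:4
  c2: issue SUB r2<-Add2  regs: r0:1,r1:6,r2:Add2,r3:4,r4:Add1,r5:4
  c3: stall  regs: r0:1,r1:6,r2:Add2,r3:4,r4:Add1,r5:4
  c4: CDB Add1=7; issue ADD r0<-Add1  regs: r0:Add1,r1:6,r2:Add2,r3:4,r4:7,r5:4
  c5: issue MUL r3<-Mul1  regs: r0:Add1,r1:6,r2:Add2,r3:Mul1,r4:7,r5:4
  c6: issue MUL r5<-Mul2  regs: r0:Add1,r1:6,r2:Add2,r3:Mul1,r4:7,r5:Mul2
  c7: CDB Add1=13; issue SUB r2<-Add1  regs: r0:13,r1:6,r2:Add1,r3:Mul1,r4:7,r5:Mul2
  c8: CDB Add2=1  regs: r0:13,r1:6,r2:Add1,r3:Mul1,r4:7,r5:Mul2
  c9: -  regs: r0:13,r1:6,r2:Add1,r3:Mul1,r4:7,r5:Mul2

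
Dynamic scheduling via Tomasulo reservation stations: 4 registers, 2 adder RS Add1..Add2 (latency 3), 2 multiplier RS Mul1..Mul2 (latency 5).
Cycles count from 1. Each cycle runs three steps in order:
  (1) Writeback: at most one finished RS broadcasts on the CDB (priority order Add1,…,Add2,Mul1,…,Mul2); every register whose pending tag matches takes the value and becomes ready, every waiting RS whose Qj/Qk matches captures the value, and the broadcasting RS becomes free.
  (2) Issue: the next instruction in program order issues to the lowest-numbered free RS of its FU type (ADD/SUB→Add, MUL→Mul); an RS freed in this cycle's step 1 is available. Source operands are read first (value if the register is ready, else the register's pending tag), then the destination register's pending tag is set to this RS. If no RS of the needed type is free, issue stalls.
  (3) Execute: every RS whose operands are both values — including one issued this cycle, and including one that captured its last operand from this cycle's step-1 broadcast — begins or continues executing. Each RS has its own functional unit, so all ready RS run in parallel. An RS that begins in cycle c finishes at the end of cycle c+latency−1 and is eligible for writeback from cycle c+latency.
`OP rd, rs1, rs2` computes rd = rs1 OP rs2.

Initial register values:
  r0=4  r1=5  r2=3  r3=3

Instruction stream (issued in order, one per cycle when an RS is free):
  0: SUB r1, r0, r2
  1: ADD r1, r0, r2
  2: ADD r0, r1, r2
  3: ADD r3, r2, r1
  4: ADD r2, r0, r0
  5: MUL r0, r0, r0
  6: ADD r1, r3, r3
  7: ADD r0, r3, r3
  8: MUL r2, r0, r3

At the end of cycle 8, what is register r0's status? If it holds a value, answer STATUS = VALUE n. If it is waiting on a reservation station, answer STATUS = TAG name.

STATUS = VALUE 10

c1: issue SUB r1<-Add1 | r0:4,r1:Add1,r2:3,r3:3
c2: issue ADD r1<-Add2 | r0:4,r1:Add2,r2:3,r3:3
c3: stall | r0:4,r1:Add2,r2:3,r3:3
c4: CDB Add1=1; issue ADD r0<-Add1 | r0:Add1,r1:Add2,r2:3,r3:3
c5: CDB Add2=7; issue ADD r3<-Add2 | r0:Add1,r1:7,r2:3,r3:Add2
c6: stall | r0:Add1,r1:7,r2:3,r3:Add2
c7: stall | r0:Add1,r1:7,r2:3,r3:Add2
c8: CDB Add1=10; issue ADD r2<-Add1 | r0:10,r1:7,r2:Add1,r3:Add2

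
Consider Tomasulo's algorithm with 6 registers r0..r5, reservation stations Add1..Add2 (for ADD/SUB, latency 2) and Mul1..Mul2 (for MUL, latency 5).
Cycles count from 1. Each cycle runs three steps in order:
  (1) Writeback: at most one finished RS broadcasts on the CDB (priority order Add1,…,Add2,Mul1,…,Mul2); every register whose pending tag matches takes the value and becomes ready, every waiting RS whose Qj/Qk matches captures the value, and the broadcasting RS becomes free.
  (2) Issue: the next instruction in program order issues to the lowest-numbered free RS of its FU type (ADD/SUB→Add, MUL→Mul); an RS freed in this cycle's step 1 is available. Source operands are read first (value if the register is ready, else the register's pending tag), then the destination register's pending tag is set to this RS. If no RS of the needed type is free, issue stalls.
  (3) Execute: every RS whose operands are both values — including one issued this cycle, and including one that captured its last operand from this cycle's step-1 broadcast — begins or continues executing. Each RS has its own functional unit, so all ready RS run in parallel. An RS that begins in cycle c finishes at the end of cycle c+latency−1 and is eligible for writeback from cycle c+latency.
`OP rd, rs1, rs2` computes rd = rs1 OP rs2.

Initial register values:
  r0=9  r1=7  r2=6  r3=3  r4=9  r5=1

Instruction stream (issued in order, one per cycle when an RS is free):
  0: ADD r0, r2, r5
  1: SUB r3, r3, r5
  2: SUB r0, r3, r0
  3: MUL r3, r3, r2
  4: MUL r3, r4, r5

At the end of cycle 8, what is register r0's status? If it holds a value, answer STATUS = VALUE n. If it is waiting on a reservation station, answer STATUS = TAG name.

STATUS = VALUE -5

c1: issue ADD r0<-Add1 | r0:Add1,r1:7,r2:6,r3:3,r4:9,r5:1
c2: issue SUB r3<-Add2 | r0:Add1,r1:7,r2:6,r3:Add2,r4:9,r5:1
c3: CDB Add1=7; issue SUB r0<-Add1 | r0:Add1,r1:7,r2:6,r3:Add2,r4:9,r5:1
c4: CDB Add2=2; issue MUL r3<-Mul1 | r0:Add1,r1:7,r2:6,r3:Mul1,r4:9,r5:1
c5: issue MUL r3<-Mul2 | r0:Add1,r1:7,r2:6,r3:Mul2,r4:9,r5:1
c6: CDB Add1=-5 | r0:-5,r1:7,r2:6,r3:Mul2,r4:9,r5:1
c7: - | r0:-5,r1:7,r2:6,r3:Mul2,r4:9,r5:1
c8: - | r0:-5,r1:7,r2:6,r3:Mul2,r4:9,r5:1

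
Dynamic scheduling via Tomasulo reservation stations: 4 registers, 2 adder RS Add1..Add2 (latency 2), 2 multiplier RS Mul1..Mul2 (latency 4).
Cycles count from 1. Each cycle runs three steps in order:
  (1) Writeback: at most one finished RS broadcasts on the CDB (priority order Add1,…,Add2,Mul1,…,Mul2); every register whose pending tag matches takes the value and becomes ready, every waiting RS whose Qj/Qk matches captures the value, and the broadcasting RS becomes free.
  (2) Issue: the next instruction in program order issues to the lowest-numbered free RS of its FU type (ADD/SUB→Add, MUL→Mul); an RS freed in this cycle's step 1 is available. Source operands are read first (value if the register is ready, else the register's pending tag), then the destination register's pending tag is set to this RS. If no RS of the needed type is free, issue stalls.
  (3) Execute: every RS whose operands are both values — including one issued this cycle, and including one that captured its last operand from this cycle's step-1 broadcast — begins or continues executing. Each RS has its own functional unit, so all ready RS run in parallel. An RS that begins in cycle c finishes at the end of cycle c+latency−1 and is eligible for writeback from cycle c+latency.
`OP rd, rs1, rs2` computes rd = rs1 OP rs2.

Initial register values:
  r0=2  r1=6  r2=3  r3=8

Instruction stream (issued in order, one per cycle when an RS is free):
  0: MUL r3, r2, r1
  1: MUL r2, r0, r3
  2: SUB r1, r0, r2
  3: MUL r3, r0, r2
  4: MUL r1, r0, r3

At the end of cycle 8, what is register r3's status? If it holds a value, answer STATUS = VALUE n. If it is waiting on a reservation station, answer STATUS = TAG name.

STATUS = TAG Mul1

  c1: issue MUL r3<-Mul1  regs: r0:2,r1:6,r2:3,r3:Mul1
  c2: issue MUL r2<-Mul2  regs: r0:2,r1:6,r2:Mul2,r3:Mul1
  c3: issue SUB r1<-Add1  regs: r0:2,r1:Add1,r2:Mul2,r3:Mul1
  c4: stall  regs: r0:2,r1:Add1,r2:Mul2,r3:Mul1
  c5: CDB Mul1=18; issue MUL r3<-Mul1  regs: r0:2,r1:Add1,r2:Mul2,r3:Mul1
  c6: stall  regs: r0:2,r1:Add1,r2:Mul2,r3:Mul1
  c7: stall  regs: r0:2,r1:Add1,r2:Mul2,r3:Mul1
  c8: stall  regs: r0:2,r1:Add1,r2:Mul2,r3:Mul1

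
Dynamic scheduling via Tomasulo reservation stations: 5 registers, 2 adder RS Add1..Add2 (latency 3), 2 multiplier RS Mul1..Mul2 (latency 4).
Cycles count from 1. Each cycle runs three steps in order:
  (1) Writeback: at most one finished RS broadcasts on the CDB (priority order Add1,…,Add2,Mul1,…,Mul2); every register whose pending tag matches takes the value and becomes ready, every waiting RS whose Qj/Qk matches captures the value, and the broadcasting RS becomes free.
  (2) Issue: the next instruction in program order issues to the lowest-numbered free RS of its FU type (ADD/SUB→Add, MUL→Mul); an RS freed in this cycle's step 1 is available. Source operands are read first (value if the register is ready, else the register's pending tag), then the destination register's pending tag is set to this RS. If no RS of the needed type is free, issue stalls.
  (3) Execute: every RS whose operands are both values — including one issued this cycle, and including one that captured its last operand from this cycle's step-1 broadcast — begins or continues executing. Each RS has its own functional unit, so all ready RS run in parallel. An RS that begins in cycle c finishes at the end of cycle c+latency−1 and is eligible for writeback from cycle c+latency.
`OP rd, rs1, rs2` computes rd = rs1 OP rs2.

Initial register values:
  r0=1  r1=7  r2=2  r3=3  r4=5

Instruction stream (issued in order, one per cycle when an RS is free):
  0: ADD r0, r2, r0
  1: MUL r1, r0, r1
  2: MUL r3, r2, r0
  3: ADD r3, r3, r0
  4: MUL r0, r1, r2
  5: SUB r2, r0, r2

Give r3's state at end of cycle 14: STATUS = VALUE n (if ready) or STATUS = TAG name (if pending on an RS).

cycle 1: issue ADD r0<-Add1 // r0:Add1,r1:7,r2:2,r3:3,r4:5
cycle 2: issue MUL r1<-Mul1 // r0:Add1,r1:Mul1,r2:2,r3:3,r4:5
cycle 3: issue MUL r3<-Mul2 // r0:Add1,r1:Mul1,r2:2,r3:Mul2,r4:5
cycle 4: CDB Add1=3; issue ADD r3<-Add1 // r0:3,r1:Mul1,r2:2,r3:Add1,r4:5
cycle 5: stall // r0:3,r1:Mul1,r2:2,r3:Add1,r4:5
cycle 6: stall // r0:3,r1:Mul1,r2:2,r3:Add1,r4:5
cycle 7: stall // r0:3,r1:Mul1,r2:2,r3:Add1,r4:5
cycle 8: CDB Mul1=21; issue MUL r0<-Mul1 // r0:Mul1,r1:21,r2:2,r3:Add1,r4:5
cycle 9: CDB Mul2=6; issue SUB r2<-Add2 // r0:Mul1,r1:21,r2:Add2,r3:Add1,r4:5
cycle 10: - // r0:Mul1,r1:21,r2:Add2,r3:Add1,r4:5
cycle 11: - // r0:Mul1,r1:21,r2:Add2,r3:Add1,r4:5
cycle 12: CDB Add1=9 // r0:Mul1,r1:21,r2:Add2,r3:9,r4:5
cycle 13: CDB Mul1=42 // r0:42,r1:21,r2:Add2,r3:9,r4:5
cycle 14: - // r0:42,r1:21,r2:Add2,r3:9,r4:5

STATUS = VALUE 9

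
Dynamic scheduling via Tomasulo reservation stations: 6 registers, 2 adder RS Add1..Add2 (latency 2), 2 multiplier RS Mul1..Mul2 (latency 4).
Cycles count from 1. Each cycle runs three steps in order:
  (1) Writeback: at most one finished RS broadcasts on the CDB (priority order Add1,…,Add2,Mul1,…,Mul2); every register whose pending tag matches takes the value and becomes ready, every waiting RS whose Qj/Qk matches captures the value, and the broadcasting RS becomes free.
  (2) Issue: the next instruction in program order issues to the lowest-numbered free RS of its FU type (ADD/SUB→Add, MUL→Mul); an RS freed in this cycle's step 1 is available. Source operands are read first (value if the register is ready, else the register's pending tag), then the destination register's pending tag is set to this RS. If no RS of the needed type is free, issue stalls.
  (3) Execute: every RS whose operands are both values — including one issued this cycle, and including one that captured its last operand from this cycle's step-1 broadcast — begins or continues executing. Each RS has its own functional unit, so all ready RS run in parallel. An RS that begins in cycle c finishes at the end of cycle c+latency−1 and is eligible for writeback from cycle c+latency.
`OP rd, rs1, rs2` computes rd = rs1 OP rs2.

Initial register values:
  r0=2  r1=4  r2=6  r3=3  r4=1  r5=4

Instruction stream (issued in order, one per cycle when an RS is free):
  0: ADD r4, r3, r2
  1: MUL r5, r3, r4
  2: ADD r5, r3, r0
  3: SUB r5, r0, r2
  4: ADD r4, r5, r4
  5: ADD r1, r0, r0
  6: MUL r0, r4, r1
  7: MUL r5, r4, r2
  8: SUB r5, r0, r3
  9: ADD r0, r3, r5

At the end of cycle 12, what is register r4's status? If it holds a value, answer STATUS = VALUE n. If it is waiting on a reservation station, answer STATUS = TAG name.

STATUS = VALUE 5

cycle 1: issue ADD r4<-Add1 // r0:2,r1:4,r2:6,r3:3,r4:Add1,r5:4
cycle 2: issue MUL r5<-Mul1 // r0:2,r1:4,r2:6,r3:3,r4:Add1,r5:Mul1
cycle 3: CDB Add1=9; issue ADD r5<-Add1 // r0:2,r1:4,r2:6,r3:3,r4:9,r5:Add1
cycle 4: issue SUB r5<-Add2 // r0:2,r1:4,r2:6,r3:3,r4:9,r5:Add2
cycle 5: CDB Add1=5; issue ADD r4<-Add1 // r0:2,r1:4,r2:6,r3:3,r4:Add1,r5:Add2
cycle 6: CDB Add2=-4; issue ADD r1<-Add2 // r0:2,r1:Add2,r2:6,r3:3,r4:Add1,r5:-4
cycle 7: CDB Mul1=27; issue MUL r0<-Mul1 // r0:Mul1,r1:Add2,r2:6,r3:3,r4:Add1,r5:-4
cycle 8: CDB Add1=5; issue MUL r5<-Mul2 // r0:Mul1,r1:Add2,r2:6,r3:3,r4:5,r5:Mul2
cycle 9: CDB Add2=4; issue SUB r5<-Add1 // r0:Mul1,r1:4,r2:6,r3:3,r4:5,r5:Add1
cycle 10: issue ADD r0<-Add2 // r0:Add2,r1:4,r2:6,r3:3,r4:5,r5:Add1
cycle 11: - // r0:Add2,r1:4,r2:6,r3:3,r4:5,r5:Add1
cycle 12: CDB Mul2=30 // r0:Add2,r1:4,r2:6,r3:3,r4:5,r5:Add1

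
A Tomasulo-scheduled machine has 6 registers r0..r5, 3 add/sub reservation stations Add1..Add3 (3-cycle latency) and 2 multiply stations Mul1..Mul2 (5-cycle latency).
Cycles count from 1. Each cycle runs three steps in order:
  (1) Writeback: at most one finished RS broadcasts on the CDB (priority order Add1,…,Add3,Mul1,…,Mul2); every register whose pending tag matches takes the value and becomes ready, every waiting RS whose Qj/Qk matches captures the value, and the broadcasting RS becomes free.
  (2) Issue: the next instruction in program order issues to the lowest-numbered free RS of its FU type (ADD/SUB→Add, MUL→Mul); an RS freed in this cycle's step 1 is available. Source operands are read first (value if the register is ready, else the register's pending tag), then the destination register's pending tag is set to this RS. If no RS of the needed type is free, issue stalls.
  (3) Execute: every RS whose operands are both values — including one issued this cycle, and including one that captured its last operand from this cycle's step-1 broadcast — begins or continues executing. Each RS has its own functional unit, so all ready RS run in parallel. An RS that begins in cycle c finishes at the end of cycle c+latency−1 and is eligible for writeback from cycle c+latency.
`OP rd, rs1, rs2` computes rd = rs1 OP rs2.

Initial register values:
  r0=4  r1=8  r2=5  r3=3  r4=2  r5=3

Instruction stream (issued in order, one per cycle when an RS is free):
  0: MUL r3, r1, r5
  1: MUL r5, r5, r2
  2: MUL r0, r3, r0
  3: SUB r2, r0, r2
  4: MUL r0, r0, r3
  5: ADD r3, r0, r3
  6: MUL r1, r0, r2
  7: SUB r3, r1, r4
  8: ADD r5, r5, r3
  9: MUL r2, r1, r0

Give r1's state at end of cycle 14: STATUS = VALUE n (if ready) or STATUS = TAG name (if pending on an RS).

STATUS = TAG Mul1

  c1: issue MUL r3<-Mul1  regs: r0:4,r1:8,r2:5,r3:Mul1,r4:2,r5:3
  c2: issue MUL r5<-Mul2  regs: r0:4,r1:8,r2:5,r3:Mul1,r4:2,r5:Mul2
  c3: stall  regs: r0:4,r1:8,r2:5,r3:Mul1,r4:2,r5:Mul2
  c4: stall  regs: r0:4,r1:8,r2:5,r3:Mul1,r4:2,r5:Mul2
  c5: stall  regs: r0:4,r1:8,r2:5,r3:Mul1,r4:2,r5:Mul2
  c6: CDB Mul1=24; issue MUL r0<-Mul1  regs: r0:Mul1,r1:8,r2:5,r3:24,r4:2,r5:Mul2
  c7: CDB Mul2=15; issue SUB r2<-Add1  regs: r0:Mul1,r1:8,r2:Add1,r3:24,r4:2,r5:15
  c8: issue MUL r0<-Mul2  regs: r0:Mul2,r1:8,r2:Add1,r3:24,r4:2,r5:15
  c9: issue ADD r3<-Add2  regs: r0:Mul2,r1:8,r2:Add1,r3:Add2,r4:2,r5:15
  c10: stall  regs: r0:Mul2,r1:8,r2:Add1,r3:Add2,r4:2,r5:15
  c11: CDB Mul1=96; issue MUL r1<-Mul1  regs: r0:Mul2,r1:Mul1,r2:Add1,r3:Add2,r4:2,r5:15
  c12: issue SUB r3<-Add3  regs: r0:Mul2,r1:Mul1,r2:Add1,r3:Add3,r4:2,r5:15
  c13: stall  regs: r0:Mul2,r1:Mul1,r2:Add1,r3:Add3,r4:2,r5:15
  c14: CDB Add1=91; issue ADD r5<-Add1  regs: r0:Mul2,r1:Mul1,r2:91,r3:Add3,r4:2,r5:Add1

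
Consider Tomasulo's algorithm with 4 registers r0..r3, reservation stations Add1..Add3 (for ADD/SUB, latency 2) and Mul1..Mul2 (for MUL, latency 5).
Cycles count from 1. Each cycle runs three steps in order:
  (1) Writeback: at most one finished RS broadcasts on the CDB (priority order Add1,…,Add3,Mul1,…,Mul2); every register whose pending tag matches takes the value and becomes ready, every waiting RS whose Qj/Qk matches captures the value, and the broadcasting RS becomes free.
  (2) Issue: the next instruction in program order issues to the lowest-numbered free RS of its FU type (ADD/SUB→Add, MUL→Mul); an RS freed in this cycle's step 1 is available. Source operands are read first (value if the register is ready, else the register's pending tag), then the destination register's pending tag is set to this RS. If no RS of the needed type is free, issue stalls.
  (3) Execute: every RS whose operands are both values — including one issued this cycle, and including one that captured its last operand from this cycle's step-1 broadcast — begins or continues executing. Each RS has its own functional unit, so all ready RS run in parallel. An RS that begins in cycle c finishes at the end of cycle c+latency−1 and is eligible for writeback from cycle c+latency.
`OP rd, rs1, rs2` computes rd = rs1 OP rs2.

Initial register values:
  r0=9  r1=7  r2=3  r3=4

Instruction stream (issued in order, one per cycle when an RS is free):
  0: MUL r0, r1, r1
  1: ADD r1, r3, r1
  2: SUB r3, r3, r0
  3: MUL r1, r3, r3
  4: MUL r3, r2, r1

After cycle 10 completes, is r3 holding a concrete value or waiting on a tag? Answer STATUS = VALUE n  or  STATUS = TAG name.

STATUS = TAG Mul1

  c1: issue MUL r0<-Mul1  regs: r0:Mul1,r1:7,r2:3,r3:4
  c2: issue ADD r1<-Add1  regs: r0:Mul1,r1:Add1,r2:3,r3:4
  c3: issue SUB r3<-Add2  regs: r0:Mul1,r1:Add1,r2:3,r3:Add2
  c4: CDB Add1=11; issue MUL r1<-Mul2  regs: r0:Mul1,r1:Mul2,r2:3,r3:Add2
  c5: stall  regs: r0:Mul1,r1:Mul2,r2:3,r3:Add2
  c6: CDB Mul1=49; issue MUL r3<-Mul1  regs: r0:49,r1:Mul2,r2:3,r3:Mul1
  c7: -  regs: r0:49,r1:Mul2,r2:3,r3:Mul1
  c8: CDB Add2=-45  regs: r0:49,r1:Mul2,r2:3,r3:Mul1
  c9: -  regs: r0:49,r1:Mul2,r2:3,r3:Mul1
  c10: -  regs: r0:49,r1:Mul2,r2:3,r3:Mul1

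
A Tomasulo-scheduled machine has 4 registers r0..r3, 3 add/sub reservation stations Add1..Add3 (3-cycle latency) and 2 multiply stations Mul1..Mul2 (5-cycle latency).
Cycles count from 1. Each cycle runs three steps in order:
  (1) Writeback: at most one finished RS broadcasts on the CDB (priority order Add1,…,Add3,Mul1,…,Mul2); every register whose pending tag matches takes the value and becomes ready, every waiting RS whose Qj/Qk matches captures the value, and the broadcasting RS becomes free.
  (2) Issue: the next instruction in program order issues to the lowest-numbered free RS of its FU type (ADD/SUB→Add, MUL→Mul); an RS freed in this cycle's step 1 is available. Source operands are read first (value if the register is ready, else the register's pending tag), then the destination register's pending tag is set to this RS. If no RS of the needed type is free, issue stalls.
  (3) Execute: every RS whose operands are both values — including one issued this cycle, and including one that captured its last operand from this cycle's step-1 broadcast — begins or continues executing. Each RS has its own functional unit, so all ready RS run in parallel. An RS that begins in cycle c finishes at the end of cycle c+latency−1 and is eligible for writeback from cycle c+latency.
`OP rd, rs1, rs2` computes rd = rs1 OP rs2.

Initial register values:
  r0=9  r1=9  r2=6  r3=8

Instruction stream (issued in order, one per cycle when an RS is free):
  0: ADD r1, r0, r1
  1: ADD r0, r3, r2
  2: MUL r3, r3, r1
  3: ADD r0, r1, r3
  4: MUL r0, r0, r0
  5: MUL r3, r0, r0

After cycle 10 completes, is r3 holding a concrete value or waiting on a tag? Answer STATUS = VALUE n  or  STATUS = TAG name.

STATUS = TAG Mul1

c1: issue ADD r1<-Add1 | r0:9,r1:Add1,r2:6,r3:8
c2: issue ADD r0<-Add2 | r0:Add2,r1:Add1,r2:6,r3:8
c3: issue MUL r3<-Mul1 | r0:Add2,r1:Add1,r2:6,r3:Mul1
c4: CDB Add1=18; issue ADD r0<-Add1 | r0:Add1,r1:18,r2:6,r3:Mul1
c5: CDB Add2=14; issue MUL r0<-Mul2 | r0:Mul2,r1:18,r2:6,r3:Mul1
c6: stall | r0:Mul2,r1:18,r2:6,r3:Mul1
c7: stall | r0:Mul2,r1:18,r2:6,r3:Mul1
c8: stall | r0:Mul2,r1:18,r2:6,r3:Mul1
c9: CDB Mul1=144; issue MUL r3<-Mul1 | r0:Mul2,r1:18,r2:6,r3:Mul1
c10: - | r0:Mul2,r1:18,r2:6,r3:Mul1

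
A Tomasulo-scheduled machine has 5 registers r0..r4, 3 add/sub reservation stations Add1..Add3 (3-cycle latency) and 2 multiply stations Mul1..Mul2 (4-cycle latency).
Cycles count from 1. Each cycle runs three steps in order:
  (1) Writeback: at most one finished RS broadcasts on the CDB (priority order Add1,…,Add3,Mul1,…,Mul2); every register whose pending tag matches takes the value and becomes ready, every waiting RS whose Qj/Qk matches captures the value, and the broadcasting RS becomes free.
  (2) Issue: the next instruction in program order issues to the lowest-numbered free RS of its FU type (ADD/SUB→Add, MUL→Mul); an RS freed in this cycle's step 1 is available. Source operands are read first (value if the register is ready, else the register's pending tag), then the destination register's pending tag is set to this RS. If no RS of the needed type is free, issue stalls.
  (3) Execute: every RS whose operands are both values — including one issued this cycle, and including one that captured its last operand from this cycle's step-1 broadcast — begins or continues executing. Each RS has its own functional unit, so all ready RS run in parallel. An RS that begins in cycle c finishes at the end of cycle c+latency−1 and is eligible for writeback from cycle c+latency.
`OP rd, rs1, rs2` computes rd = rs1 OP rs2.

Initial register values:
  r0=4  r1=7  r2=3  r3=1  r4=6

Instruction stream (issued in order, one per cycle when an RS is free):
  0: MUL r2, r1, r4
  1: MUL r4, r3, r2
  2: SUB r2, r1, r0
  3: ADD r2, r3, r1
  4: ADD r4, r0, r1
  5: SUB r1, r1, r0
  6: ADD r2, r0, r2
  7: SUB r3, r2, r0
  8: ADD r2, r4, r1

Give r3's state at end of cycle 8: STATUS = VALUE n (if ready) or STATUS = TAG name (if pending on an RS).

STATUS = TAG Add3

c1: issue MUL r2<-Mul1 | r0:4,r1:7,r2:Mul1,r3:1,r4:6
c2: issue MUL r4<-Mul2 | r0:4,r1:7,r2:Mul1,r3:1,r4:Mul2
c3: issue SUB r2<-Add1 | r0:4,r1:7,r2:Add1,r3:1,r4:Mul2
c4: issue ADD r2<-Add2 | r0:4,r1:7,r2:Add2,r3:1,r4:Mul2
c5: CDB Mul1=42; issue ADD r4<-Add3 | r0:4,r1:7,r2:Add2,r3:1,r4:Add3
c6: CDB Add1=3; issue SUB r1<-Add1 | r0:4,r1:Add1,r2:Add2,r3:1,r4:Add3
c7: CDB Add2=8; issue ADD r2<-Add2 | r0:4,r1:Add1,r2:Add2,r3:1,r4:Add3
c8: CDB Add3=11; issue SUB r3<-Add3 | r0:4,r1:Add1,r2:Add2,r3:Add3,r4:11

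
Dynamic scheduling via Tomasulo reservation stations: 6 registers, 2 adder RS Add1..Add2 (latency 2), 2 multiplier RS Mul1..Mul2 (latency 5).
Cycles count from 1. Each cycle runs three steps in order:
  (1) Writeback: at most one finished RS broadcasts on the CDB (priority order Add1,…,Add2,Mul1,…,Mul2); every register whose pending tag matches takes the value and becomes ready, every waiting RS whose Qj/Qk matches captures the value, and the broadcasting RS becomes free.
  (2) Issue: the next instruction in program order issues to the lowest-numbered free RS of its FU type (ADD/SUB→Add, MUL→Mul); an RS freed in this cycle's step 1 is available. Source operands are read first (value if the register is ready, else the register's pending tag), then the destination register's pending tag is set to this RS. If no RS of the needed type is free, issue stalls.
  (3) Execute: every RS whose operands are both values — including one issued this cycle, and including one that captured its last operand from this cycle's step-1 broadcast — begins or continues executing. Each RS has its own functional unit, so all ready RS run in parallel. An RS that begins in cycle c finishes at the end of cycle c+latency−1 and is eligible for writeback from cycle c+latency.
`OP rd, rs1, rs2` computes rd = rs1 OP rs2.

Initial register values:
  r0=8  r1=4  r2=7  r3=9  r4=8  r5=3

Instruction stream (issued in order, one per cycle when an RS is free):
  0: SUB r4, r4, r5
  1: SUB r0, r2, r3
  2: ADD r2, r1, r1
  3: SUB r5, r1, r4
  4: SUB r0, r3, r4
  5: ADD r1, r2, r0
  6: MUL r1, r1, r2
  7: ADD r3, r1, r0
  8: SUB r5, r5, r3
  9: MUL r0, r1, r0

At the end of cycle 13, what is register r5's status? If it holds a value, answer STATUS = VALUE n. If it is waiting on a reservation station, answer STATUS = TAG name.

c1: issue SUB r4<-Add1 | r0:8,r1:4,r2:7,r3:9,r4:Add1,r5:3
c2: issue SUB r0<-Add2 | r0:Add2,r1:4,r2:7,r3:9,r4:Add1,r5:3
c3: CDB Add1=5; issue ADD r2<-Add1 | r0:Add2,r1:4,r2:Add1,r3:9,r4:5,r5:3
c4: CDB Add2=-2; issue SUB r5<-Add2 | r0:-2,r1:4,r2:Add1,r3:9,r4:5,r5:Add2
c5: CDB Add1=8; issue SUB r0<-Add1 | r0:Add1,r1:4,r2:8,r3:9,r4:5,r5:Add2
c6: CDB Add2=-1; issue ADD r1<-Add2 | r0:Add1,r1:Add2,r2:8,r3:9,r4:5,r5:-1
c7: CDB Add1=4; issue MUL r1<-Mul1 | r0:4,r1:Mul1,r2:8,r3:9,r4:5,r5:-1
c8: issue ADD r3<-Add1 | r0:4,r1:Mul1,r2:8,r3:Add1,r4:5,r5:-1
c9: CDB Add2=12; issue SUB r5<-Add2 | r0:4,r1:Mul1,r2:8,r3:Add1,r4:5,r5:Add2
c10: issue MUL r0<-Mul2 | r0:Mul2,r1:Mul1,r2:8,r3:Add1,r4:5,r5:Add2
c11: - | r0:Mul2,r1:Mul1,r2:8,r3:Add1,r4:5,r5:Add2
c12: - | r0:Mul2,r1:Mul1,r2:8,r3:Add1,r4:5,r5:Add2
c13: - | r0:Mul2,r1:Mul1,r2:8,r3:Add1,r4:5,r5:Add2

STATUS = TAG Add2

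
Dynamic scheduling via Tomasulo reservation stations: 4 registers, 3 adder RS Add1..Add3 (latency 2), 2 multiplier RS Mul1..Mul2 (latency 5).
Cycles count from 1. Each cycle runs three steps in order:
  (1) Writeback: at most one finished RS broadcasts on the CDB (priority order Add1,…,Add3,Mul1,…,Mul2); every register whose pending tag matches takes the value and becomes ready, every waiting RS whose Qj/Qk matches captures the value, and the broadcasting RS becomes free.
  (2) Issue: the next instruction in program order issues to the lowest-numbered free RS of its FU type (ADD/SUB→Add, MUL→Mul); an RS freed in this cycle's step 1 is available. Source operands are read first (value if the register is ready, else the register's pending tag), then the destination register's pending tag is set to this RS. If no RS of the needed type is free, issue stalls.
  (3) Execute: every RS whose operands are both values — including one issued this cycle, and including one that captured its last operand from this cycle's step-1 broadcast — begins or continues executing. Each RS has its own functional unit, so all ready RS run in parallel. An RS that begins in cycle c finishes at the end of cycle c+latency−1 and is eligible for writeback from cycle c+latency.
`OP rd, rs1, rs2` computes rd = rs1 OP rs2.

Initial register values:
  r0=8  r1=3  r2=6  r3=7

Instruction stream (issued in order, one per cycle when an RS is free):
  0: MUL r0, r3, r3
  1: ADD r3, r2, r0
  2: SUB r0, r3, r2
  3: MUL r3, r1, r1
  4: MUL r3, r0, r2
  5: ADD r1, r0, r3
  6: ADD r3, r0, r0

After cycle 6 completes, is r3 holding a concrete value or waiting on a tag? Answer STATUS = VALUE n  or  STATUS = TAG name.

STATUS = TAG Mul1

  c1: issue MUL r0<-Mul1  regs: r0:Mul1,r1:3,r2:6,r3:7
  c2: issue ADD r3<-Add1  regs: r0:Mul1,r1:3,r2:6,r3:Add1
  c3: issue SUB r0<-Add2  regs: r0:Add2,r1:3,r2:6,r3:Add1
  c4: issue MUL r3<-Mul2  regs: r0:Add2,r1:3,r2:6,r3:Mul2
  c5: stall  regs: r0:Add2,r1:3,r2:6,r3:Mul2
  c6: CDB Mul1=49; issue MUL r3<-Mul1  regs: r0:Add2,r1:3,r2:6,r3:Mul1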